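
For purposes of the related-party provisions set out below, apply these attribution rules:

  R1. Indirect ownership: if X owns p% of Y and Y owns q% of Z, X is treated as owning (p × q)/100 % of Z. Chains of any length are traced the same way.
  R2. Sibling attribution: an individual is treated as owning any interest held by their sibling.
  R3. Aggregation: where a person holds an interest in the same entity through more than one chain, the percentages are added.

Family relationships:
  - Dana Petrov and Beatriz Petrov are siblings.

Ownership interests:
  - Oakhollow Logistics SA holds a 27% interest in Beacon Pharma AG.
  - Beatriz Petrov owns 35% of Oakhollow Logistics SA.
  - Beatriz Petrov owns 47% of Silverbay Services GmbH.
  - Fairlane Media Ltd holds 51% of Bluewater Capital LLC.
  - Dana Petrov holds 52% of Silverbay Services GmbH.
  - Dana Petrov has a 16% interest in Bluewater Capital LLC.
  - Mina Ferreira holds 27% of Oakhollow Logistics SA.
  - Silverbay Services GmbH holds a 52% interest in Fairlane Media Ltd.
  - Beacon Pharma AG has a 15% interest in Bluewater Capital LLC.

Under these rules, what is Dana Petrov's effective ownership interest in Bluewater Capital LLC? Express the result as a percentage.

By sibling attribution (R2), Dana Petrov is treated as also owning Beatriz Petrov's interest in Silverbay Services GmbH, giving 52% + 47% = 99%.
By sibling attribution (R2), Dana Petrov is treated as owning Beatriz Petrov's 35% interest in Oakhollow Logistics SA.
Chain via Silverbay Services GmbH → Fairlane Media Ltd (R1): 99% × 52% × 51% = 26.2548% of Bluewater Capital LLC.
Direct interest in Bluewater Capital LLC: 16%.
Chain via Oakhollow Logistics SA → Beacon Pharma AG (R1): 35% × 27% × 15% = 1.4175% of Bluewater Capital LLC.
Aggregating (R3): 26.2548% + 16% + 1.4175% = 43.6723%.

43.6723%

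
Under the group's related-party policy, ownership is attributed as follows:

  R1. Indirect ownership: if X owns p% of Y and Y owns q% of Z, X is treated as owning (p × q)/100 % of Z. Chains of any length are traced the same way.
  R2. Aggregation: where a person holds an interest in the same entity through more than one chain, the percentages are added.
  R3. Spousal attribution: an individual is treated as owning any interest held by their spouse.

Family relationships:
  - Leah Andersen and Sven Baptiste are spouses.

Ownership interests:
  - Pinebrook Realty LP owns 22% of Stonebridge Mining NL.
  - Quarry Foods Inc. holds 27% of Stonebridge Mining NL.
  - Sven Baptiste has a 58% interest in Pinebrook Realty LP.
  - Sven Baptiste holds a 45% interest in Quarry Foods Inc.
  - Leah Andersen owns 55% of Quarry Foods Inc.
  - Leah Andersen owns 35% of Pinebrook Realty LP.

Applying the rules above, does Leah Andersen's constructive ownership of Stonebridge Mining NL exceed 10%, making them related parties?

Yes

By spousal attribution (R3), Leah Andersen is treated as also owning Sven Baptiste's interest in Pinebrook Realty LP, giving 35% + 58% = 93%.
By spousal attribution (R3), Leah Andersen is treated as also owning Sven Baptiste's interest in Quarry Foods Inc, giving 55% + 45% = 100%.
Chain via Pinebrook Realty LP (R1): 93% × 22% = 20.46% of Stonebridge Mining NL.
Chain via Quarry Foods Inc. (R1): 100% × 27% = 27% of Stonebridge Mining NL.
Aggregating (R2): 20.46% + 27% = 47.46%.
47.46% exceeds the 10% threshold, so Leah is a related party to Stonebridge Mining NL.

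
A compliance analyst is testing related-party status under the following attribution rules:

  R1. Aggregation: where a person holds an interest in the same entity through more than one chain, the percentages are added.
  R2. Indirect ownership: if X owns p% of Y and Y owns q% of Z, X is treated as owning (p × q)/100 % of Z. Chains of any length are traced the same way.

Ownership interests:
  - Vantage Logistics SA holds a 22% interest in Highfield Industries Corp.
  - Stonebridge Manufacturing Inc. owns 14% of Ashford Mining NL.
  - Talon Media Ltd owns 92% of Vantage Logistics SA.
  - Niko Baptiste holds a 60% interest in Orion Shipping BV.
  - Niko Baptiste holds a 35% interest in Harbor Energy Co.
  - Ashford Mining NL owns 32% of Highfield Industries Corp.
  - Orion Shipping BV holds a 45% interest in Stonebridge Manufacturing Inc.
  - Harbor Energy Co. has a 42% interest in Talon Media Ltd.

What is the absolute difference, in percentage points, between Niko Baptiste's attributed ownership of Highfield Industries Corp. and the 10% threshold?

5.81512

Chain via Harbor Energy Co. → Talon Media Ltd → Vantage Logistics SA (R2): 35% × 42% × 92% × 22% = 2.97528% of Highfield Industries Corp.
Chain via Orion Shipping BV → Stonebridge Manufacturing Inc. → Ashford Mining NL (R2): 60% × 45% × 14% × 32% = 1.2096% of Highfield Industries Corp.
Aggregating (R1): 2.97528% + 1.2096% = 4.18488%.
4.18488% falls short of the 10% threshold by 5.81512 percentage points.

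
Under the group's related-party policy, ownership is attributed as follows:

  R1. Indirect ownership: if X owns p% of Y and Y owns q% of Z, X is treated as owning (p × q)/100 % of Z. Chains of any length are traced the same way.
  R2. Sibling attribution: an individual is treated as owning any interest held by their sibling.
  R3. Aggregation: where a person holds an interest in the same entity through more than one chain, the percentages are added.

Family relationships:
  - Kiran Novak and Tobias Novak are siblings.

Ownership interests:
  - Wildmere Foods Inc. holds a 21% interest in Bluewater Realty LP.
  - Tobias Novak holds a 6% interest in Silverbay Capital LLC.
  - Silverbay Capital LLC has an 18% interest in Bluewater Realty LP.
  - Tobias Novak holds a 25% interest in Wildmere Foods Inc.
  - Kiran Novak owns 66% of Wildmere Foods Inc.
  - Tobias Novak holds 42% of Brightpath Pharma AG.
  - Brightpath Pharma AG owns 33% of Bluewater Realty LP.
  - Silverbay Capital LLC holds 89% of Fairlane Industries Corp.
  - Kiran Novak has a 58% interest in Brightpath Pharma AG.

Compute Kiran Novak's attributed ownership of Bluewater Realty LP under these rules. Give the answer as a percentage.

By sibling attribution (R2), Kiran Novak is treated as also owning Tobias Novak's interest in Wildmere Foods Inc, giving 66% + 25% = 91%.
By sibling attribution (R2), Kiran Novak is treated as also owning Tobias Novak's interest in Brightpath Pharma AG, giving 58% + 42% = 100%.
By sibling attribution (R2), Kiran Novak is treated as owning Tobias Novak's 6% interest in Silverbay Capital LLC.
Chain via Wildmere Foods Inc. (R1): 91% × 21% = 19.11% of Bluewater Realty LP.
Chain via Brightpath Pharma AG (R1): 100% × 33% = 33% of Bluewater Realty LP.
Chain via Silverbay Capital LLC (R1): 6% × 18% = 1.08% of Bluewater Realty LP.
Aggregating (R3): 19.11% + 33% + 1.08% = 53.19%.

53.19%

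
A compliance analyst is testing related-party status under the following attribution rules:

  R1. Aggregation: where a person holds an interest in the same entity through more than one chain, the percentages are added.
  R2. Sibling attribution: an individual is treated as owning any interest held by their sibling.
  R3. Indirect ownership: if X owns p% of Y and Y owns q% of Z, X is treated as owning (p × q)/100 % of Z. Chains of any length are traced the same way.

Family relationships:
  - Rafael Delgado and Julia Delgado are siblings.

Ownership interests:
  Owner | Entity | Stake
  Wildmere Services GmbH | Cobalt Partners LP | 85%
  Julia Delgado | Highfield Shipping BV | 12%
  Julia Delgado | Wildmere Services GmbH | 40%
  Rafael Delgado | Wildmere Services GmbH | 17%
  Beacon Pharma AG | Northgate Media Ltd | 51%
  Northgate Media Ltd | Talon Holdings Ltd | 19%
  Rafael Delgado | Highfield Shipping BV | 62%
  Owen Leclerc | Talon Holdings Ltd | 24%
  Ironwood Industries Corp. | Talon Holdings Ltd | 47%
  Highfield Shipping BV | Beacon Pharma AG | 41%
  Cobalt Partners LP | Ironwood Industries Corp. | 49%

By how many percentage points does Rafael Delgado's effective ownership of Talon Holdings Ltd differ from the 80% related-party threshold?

65.902019

By sibling attribution (R2), Rafael Delgado is treated as also owning Julia Delgado's interest in Highfield Shipping BV, giving 62% + 12% = 74%.
By sibling attribution (R2), Rafael Delgado is treated as also owning Julia Delgado's interest in Wildmere Services GmbH, giving 17% + 40% = 57%.
Chain via Highfield Shipping BV → Beacon Pharma AG → Northgate Media Ltd (R3): 74% × 41% × 51% × 19% = 2.939946% of Talon Holdings Ltd.
Chain via Wildmere Services GmbH → Cobalt Partners LP → Ironwood Industries Corp. (R3): 57% × 85% × 49% × 47% = 11.158035% of Talon Holdings Ltd.
Aggregating (R1): 2.939946% + 11.158035% = 14.097981%.
14.097981% falls short of the 80% threshold by 65.902019 percentage points.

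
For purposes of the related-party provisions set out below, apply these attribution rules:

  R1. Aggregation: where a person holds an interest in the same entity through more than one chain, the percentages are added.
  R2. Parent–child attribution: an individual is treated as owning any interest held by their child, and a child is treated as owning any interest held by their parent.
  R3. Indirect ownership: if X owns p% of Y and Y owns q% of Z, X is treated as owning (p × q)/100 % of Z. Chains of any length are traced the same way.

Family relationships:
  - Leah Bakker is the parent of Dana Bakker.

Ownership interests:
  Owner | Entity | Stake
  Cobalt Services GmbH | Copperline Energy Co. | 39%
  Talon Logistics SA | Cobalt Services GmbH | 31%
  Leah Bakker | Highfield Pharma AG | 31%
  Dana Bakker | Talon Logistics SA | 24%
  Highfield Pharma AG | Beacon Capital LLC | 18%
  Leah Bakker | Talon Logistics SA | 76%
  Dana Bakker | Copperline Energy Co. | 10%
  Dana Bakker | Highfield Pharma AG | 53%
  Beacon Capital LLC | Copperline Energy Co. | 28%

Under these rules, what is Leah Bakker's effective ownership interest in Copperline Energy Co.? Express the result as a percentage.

26.3236%

By parent–child attribution (R2), Leah Bakker is treated as also owning Dana Bakker's interest in Highfield Pharma AG, giving 31% + 53% = 84%.
By parent–child attribution (R2), Leah Bakker is treated as also owning Dana Bakker's interest in Talon Logistics SA, giving 76% + 24% = 100%.
By parent–child attribution (R2), Leah Bakker is treated as owning Dana Bakker's 10% interest in Copperline Energy Co.
Chain via Highfield Pharma AG → Beacon Capital LLC (R3): 84% × 18% × 28% = 4.2336% of Copperline Energy Co.
Chain via Talon Logistics SA → Cobalt Services GmbH (R3): 100% × 31% × 39% = 12.09% of Copperline Energy Co.
Direct interest in Copperline Energy Co: 10%.
Aggregating (R1): 4.2336% + 12.09% + 10% = 26.3236%.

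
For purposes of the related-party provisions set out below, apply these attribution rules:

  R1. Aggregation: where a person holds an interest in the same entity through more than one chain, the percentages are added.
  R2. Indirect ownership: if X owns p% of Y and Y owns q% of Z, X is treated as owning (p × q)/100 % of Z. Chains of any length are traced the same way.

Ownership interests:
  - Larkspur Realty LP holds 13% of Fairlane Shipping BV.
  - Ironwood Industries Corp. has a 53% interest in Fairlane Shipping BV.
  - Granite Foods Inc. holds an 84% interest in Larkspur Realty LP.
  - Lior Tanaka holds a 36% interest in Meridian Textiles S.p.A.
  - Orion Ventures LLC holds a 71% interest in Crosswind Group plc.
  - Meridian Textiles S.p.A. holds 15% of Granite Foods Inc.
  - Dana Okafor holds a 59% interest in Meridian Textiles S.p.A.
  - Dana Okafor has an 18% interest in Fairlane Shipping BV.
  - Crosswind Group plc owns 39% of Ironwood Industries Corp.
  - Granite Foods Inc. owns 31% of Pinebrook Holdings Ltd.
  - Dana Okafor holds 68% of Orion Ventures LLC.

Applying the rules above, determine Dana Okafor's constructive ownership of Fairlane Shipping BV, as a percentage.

Chain via Orion Ventures LLC → Crosswind Group plc → Ironwood Industries Corp. (R2): 68% × 71% × 39% × 53% = 9.979476% of Fairlane Shipping BV.
Chain via Meridian Textiles S.p.A. → Granite Foods Inc. → Larkspur Realty LP (R2): 59% × 15% × 84% × 13% = 0.96642% of Fairlane Shipping BV.
Direct interest in Fairlane Shipping BV: 18%.
Aggregating (R1): 9.979476% + 0.96642% + 18% = 28.945896%.

28.945896%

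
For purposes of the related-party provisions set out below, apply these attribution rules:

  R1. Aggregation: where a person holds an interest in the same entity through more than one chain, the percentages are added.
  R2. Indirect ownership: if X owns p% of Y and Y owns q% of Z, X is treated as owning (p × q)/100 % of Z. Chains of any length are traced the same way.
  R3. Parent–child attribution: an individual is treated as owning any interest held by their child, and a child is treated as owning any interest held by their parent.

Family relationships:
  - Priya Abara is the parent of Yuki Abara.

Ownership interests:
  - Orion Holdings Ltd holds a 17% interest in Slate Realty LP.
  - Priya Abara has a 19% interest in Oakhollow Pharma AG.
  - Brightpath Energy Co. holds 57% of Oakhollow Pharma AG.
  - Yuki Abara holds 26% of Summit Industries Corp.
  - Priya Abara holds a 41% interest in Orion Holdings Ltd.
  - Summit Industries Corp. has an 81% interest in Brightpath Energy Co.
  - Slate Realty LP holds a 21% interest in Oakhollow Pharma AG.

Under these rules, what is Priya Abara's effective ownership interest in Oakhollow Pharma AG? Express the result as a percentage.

32.4679%

By parent–child attribution (R3), Priya Abara is treated as owning Yuki Abara's 26% interest in Summit Industries Corp.
Chain via Orion Holdings Ltd → Slate Realty LP (R2): 41% × 17% × 21% = 1.4637% of Oakhollow Pharma AG.
Direct interest in Oakhollow Pharma AG: 19%.
Chain via Summit Industries Corp. → Brightpath Energy Co. (R2): 26% × 81% × 57% = 12.0042% of Oakhollow Pharma AG.
Aggregating (R1): 1.4637% + 19% + 12.0042% = 32.4679%.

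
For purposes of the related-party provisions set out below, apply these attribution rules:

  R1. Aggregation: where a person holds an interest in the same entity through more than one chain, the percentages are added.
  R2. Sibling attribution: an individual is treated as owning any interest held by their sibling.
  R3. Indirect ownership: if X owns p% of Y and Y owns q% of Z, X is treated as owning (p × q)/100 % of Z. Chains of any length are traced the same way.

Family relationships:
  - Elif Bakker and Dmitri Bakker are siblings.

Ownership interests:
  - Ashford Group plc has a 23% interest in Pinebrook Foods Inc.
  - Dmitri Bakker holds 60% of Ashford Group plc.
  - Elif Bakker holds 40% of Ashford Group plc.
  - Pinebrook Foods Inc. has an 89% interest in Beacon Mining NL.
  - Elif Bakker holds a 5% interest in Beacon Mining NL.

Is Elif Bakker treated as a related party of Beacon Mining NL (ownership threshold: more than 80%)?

No

By sibling attribution (R2), Elif Bakker is treated as also owning Dmitri Bakker's interest in Ashford Group plc, giving 40% + 60% = 100%.
Chain via Ashford Group plc → Pinebrook Foods Inc. (R3): 100% × 23% × 89% = 20.47% of Beacon Mining NL.
Direct interest in Beacon Mining NL: 5%.
Aggregating (R1): 20.47% + 5% = 25.47%.
25.47% does not exceed the 80% threshold, so Elif is not a related party to Beacon Mining NL.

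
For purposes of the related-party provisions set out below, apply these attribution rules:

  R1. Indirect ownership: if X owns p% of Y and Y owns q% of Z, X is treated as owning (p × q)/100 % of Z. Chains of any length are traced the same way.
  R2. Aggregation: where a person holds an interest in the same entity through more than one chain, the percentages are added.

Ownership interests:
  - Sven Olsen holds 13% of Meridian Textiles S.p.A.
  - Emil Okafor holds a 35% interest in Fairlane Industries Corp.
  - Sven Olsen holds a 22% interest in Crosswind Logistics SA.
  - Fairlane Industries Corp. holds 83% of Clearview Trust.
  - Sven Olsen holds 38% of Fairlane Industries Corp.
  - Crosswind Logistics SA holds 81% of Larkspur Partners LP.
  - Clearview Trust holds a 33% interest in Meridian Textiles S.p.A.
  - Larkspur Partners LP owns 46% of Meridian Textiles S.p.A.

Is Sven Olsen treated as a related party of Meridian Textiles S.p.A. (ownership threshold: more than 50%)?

No

Chain via Crosswind Logistics SA → Larkspur Partners LP (R1): 22% × 81% × 46% = 8.1972% of Meridian Textiles S.p.A.
Chain via Fairlane Industries Corp. → Clearview Trust (R1): 38% × 83% × 33% = 10.4082% of Meridian Textiles S.p.A.
Direct interest in Meridian Textiles S.p.A: 13%.
Aggregating (R2): 8.1972% + 10.4082% + 13% = 31.6054%.
31.6054% does not exceed the 50% threshold, so Sven is not a related party to Meridian Textiles S.p.A.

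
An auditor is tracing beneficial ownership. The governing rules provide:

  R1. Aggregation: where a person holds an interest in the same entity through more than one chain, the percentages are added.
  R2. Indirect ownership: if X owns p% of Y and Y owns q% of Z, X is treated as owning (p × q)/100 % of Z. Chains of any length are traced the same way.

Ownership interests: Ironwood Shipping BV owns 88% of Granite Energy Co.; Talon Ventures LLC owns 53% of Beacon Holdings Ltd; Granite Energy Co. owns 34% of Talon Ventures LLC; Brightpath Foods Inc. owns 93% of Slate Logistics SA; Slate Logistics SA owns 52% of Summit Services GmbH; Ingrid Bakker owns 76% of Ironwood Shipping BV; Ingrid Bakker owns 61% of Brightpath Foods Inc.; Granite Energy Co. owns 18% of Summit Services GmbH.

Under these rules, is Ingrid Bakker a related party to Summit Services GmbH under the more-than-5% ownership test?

Yes

Chain via Brightpath Foods Inc. → Slate Logistics SA (R2): 61% × 93% × 52% = 29.4996% of Summit Services GmbH.
Chain via Ironwood Shipping BV → Granite Energy Co. (R2): 76% × 88% × 18% = 12.0384% of Summit Services GmbH.
Aggregating (R1): 29.4996% + 12.0384% = 41.538%.
41.538% exceeds the 5% threshold, so Ingrid is a related party to Summit Services GmbH.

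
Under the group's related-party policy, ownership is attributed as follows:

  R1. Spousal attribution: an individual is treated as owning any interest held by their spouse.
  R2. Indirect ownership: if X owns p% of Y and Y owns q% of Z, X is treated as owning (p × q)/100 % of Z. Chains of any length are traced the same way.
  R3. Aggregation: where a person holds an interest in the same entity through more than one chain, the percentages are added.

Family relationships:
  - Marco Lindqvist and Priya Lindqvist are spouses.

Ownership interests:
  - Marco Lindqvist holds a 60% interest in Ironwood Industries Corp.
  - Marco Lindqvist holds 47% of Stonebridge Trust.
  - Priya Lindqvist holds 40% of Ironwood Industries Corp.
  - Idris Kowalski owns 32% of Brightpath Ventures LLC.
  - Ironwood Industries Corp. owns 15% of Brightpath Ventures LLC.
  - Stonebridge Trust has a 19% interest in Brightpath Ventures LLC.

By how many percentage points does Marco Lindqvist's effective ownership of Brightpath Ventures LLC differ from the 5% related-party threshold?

18.93

By spousal attribution (R1), Marco Lindqvist is treated as also owning Priya Lindqvist's interest in Ironwood Industries Corp, giving 60% + 40% = 100%.
Chain via Stonebridge Trust (R2): 47% × 19% = 8.93% of Brightpath Ventures LLC.
Chain via Ironwood Industries Corp. (R2): 100% × 15% = 15% of Brightpath Ventures LLC.
Aggregating (R3): 8.93% + 15% = 23.93%.
23.93% exceeds the 5% threshold by 18.93 percentage points.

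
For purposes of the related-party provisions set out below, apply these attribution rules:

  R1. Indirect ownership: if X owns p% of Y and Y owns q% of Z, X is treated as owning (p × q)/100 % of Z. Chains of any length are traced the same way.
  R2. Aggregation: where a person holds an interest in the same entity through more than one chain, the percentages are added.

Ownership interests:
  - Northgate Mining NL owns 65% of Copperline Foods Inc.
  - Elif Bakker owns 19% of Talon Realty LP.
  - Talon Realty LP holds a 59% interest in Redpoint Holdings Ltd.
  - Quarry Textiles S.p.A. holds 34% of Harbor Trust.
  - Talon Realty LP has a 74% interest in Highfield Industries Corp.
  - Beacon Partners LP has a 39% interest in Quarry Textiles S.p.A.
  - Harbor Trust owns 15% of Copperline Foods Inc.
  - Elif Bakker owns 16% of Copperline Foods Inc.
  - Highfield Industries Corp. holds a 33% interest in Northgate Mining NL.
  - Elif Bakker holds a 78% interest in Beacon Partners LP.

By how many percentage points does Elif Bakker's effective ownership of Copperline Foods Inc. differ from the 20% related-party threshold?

0.56729

Chain via Beacon Partners LP → Quarry Textiles S.p.A. → Harbor Trust (R1): 78% × 39% × 34% × 15% = 1.55142% of Copperline Foods Inc.
Chain via Talon Realty LP → Highfield Industries Corp. → Northgate Mining NL (R1): 19% × 74% × 33% × 65% = 3.01587% of Copperline Foods Inc.
Direct interest in Copperline Foods Inc: 16%.
Aggregating (R2): 1.55142% + 3.01587% + 16% = 20.56729%.
20.56729% exceeds the 20% threshold by 0.56729 percentage points.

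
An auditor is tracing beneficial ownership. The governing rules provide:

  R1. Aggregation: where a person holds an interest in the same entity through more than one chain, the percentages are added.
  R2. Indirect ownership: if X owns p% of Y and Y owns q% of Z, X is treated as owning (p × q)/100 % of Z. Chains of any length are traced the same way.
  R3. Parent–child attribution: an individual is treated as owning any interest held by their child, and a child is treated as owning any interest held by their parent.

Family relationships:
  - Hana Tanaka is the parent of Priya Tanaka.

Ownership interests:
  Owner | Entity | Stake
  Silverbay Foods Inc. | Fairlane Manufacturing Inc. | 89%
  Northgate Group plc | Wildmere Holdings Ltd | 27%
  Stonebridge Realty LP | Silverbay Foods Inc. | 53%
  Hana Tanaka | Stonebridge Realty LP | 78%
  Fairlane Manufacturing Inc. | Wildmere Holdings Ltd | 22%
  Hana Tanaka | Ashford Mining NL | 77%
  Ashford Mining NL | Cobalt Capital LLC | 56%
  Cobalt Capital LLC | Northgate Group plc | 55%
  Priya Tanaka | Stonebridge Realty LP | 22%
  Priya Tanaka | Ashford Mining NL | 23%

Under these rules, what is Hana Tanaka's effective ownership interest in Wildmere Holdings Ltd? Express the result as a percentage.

18.6934%

By parent–child attribution (R3), Hana Tanaka is treated as also owning Priya Tanaka's interest in Stonebridge Realty LP, giving 78% + 22% = 100%.
By parent–child attribution (R3), Hana Tanaka is treated as also owning Priya Tanaka's interest in Ashford Mining NL, giving 77% + 23% = 100%.
Chain via Stonebridge Realty LP → Silverbay Foods Inc. → Fairlane Manufacturing Inc. (R2): 100% × 53% × 89% × 22% = 10.3774% of Wildmere Holdings Ltd.
Chain via Ashford Mining NL → Cobalt Capital LLC → Northgate Group plc (R2): 100% × 56% × 55% × 27% = 8.316% of Wildmere Holdings Ltd.
Aggregating (R1): 10.3774% + 8.316% = 18.6934%.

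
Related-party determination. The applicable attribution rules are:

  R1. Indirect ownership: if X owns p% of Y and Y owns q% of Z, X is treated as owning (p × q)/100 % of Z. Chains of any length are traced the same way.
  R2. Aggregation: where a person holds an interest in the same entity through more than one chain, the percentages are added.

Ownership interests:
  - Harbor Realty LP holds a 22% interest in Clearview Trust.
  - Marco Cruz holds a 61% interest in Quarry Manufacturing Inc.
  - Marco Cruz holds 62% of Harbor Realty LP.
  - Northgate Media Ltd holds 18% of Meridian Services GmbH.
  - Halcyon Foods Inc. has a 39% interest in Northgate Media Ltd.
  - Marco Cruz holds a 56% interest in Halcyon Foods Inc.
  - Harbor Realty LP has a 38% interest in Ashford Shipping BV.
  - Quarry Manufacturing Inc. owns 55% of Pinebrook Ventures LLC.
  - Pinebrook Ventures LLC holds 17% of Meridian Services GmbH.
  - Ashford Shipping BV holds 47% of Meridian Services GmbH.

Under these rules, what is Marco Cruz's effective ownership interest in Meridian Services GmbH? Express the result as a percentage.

Chain via Halcyon Foods Inc. → Northgate Media Ltd (R1): 56% × 39% × 18% = 3.9312% of Meridian Services GmbH.
Chain via Quarry Manufacturing Inc. → Pinebrook Ventures LLC (R1): 61% × 55% × 17% = 5.7035% of Meridian Services GmbH.
Chain via Harbor Realty LP → Ashford Shipping BV (R1): 62% × 38% × 47% = 11.0732% of Meridian Services GmbH.
Aggregating (R2): 3.9312% + 5.7035% + 11.0732% = 20.7079%.

20.7079%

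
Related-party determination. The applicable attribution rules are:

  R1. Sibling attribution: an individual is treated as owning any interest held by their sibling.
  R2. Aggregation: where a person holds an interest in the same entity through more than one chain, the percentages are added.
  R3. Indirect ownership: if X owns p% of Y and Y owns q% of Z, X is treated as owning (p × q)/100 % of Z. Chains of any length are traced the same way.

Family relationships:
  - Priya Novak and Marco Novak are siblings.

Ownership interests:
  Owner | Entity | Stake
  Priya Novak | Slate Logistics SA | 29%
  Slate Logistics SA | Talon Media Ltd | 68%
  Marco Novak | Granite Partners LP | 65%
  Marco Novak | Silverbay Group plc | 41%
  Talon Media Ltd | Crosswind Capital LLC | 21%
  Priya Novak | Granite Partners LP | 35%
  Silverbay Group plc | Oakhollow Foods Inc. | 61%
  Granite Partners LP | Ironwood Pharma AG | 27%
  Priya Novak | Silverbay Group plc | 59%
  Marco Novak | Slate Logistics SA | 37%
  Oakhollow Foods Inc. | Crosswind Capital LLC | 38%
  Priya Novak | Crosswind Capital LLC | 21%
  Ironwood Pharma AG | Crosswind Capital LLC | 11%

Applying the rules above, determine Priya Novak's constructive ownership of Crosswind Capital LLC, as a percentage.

56.5748%

By sibling attribution (R1), Priya Novak is treated as also owning Marco Novak's interest in Granite Partners LP, giving 35% + 65% = 100%.
By sibling attribution (R1), Priya Novak is treated as also owning Marco Novak's interest in Silverbay Group plc, giving 59% + 41% = 100%.
By sibling attribution (R1), Priya Novak is treated as also owning Marco Novak's interest in Slate Logistics SA, giving 29% + 37% = 66%.
Chain via Granite Partners LP → Ironwood Pharma AG (R3): 100% × 27% × 11% = 2.97% of Crosswind Capital LLC.
Chain via Silverbay Group plc → Oakhollow Foods Inc. (R3): 100% × 61% × 38% = 23.18% of Crosswind Capital LLC.
Chain via Slate Logistics SA → Talon Media Ltd (R3): 66% × 68% × 21% = 9.4248% of Crosswind Capital LLC.
Direct interest in Crosswind Capital LLC: 21%.
Aggregating (R2): 2.97% + 23.18% + 9.4248% + 21% = 56.5748%.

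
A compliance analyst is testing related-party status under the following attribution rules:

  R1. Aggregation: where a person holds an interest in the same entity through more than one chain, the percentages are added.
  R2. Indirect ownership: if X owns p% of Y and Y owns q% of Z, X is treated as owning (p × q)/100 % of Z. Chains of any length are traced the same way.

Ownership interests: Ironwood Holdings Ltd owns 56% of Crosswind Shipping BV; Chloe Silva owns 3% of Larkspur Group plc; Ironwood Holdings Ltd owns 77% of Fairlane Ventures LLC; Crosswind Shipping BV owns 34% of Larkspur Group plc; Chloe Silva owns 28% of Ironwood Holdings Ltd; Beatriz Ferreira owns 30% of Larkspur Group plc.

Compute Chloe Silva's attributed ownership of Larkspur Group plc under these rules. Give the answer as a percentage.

8.3312%

Chain via Ironwood Holdings Ltd → Crosswind Shipping BV (R2): 28% × 56% × 34% = 5.3312% of Larkspur Group plc.
Direct interest in Larkspur Group plc: 3%.
Aggregating (R1): 5.3312% + 3% = 8.3312%.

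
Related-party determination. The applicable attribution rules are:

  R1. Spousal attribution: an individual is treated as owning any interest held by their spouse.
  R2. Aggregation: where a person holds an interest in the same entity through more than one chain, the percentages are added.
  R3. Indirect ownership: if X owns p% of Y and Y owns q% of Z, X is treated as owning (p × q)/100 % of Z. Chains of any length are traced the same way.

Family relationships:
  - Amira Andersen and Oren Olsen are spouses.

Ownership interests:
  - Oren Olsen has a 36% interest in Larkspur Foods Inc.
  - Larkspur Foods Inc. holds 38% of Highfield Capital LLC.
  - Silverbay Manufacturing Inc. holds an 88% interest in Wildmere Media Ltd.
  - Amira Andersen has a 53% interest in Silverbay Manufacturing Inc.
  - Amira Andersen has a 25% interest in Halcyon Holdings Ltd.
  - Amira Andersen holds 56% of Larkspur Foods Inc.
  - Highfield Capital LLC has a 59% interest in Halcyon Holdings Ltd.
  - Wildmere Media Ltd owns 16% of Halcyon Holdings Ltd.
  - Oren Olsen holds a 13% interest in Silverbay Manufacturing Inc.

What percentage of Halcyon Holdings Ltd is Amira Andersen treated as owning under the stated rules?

By spousal attribution (R1), Amira Andersen is treated as also owning Oren Olsen's interest in Larkspur Foods Inc, giving 56% + 36% = 92%.
By spousal attribution (R1), Amira Andersen is treated as also owning Oren Olsen's interest in Silverbay Manufacturing Inc, giving 53% + 13% = 66%.
Chain via Larkspur Foods Inc. → Highfield Capital LLC (R3): 92% × 38% × 59% = 20.6264% of Halcyon Holdings Ltd.
Chain via Silverbay Manufacturing Inc. → Wildmere Media Ltd (R3): 66% × 88% × 16% = 9.2928% of Halcyon Holdings Ltd.
Direct interest in Halcyon Holdings Ltd: 25%.
Aggregating (R2): 20.6264% + 9.2928% + 25% = 54.9192%.

54.9192%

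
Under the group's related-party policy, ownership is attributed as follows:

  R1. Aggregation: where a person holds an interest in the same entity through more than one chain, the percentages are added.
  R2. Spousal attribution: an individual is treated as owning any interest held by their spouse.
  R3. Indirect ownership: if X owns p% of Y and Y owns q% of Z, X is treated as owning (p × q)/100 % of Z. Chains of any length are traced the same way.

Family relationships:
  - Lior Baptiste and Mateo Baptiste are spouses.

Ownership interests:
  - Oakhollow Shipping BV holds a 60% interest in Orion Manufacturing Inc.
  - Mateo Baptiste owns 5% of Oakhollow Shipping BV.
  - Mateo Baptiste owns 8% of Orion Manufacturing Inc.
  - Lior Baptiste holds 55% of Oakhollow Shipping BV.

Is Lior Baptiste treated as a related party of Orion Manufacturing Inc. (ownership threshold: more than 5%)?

Yes

By spousal attribution (R2), Lior Baptiste is treated as also owning Mateo Baptiste's interest in Oakhollow Shipping BV, giving 55% + 5% = 60%.
By spousal attribution (R2), Lior Baptiste is treated as owning Mateo Baptiste's 8% interest in Orion Manufacturing Inc.
Chain via Oakhollow Shipping BV (R3): 60% × 60% = 36% of Orion Manufacturing Inc.
Direct interest in Orion Manufacturing Inc: 8%.
Aggregating (R1): 36% + 8% = 44%.
44% exceeds the 5% threshold, so Lior is a related party to Orion Manufacturing Inc.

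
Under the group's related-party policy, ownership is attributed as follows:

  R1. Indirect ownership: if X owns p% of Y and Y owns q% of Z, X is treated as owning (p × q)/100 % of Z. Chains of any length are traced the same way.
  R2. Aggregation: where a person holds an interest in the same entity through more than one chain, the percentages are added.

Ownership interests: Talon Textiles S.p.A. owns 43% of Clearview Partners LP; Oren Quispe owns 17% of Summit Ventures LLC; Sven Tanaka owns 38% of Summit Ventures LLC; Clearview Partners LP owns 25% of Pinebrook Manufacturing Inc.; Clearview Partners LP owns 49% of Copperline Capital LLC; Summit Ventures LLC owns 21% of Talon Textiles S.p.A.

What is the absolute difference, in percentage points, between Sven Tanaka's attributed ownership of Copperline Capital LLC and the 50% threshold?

Chain via Summit Ventures LLC → Talon Textiles S.p.A. → Clearview Partners LP (R1): 38% × 21% × 43% × 49% = 1.681386% of Copperline Capital LLC.
1.681386% falls short of the 50% threshold by 48.318614 percentage points.

48.318614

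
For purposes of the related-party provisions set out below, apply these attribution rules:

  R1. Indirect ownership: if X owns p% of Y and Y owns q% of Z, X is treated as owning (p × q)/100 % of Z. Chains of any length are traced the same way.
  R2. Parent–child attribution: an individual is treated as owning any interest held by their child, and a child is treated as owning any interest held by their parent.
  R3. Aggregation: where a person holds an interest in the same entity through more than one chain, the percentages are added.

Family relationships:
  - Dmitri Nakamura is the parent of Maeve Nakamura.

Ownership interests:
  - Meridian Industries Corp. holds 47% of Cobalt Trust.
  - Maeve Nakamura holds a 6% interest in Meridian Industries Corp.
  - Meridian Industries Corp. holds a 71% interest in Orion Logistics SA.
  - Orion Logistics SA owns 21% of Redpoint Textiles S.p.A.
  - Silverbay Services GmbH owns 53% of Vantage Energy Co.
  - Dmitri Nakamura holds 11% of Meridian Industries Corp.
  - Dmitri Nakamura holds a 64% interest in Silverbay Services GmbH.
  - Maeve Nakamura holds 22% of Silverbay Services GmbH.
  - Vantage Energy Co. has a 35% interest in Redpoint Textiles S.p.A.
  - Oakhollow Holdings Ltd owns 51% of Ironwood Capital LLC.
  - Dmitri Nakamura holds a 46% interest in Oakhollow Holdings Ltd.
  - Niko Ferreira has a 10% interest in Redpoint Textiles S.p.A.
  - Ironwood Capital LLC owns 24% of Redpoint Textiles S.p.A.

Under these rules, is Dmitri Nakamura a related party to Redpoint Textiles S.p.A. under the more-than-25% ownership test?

By parent–child attribution (R2), Dmitri Nakamura is treated as also owning Maeve Nakamura's interest in Meridian Industries Corp, giving 11% + 6% = 17%.
By parent–child attribution (R2), Dmitri Nakamura is treated as also owning Maeve Nakamura's interest in Silverbay Services GmbH, giving 64% + 22% = 86%.
Chain via Meridian Industries Corp. → Orion Logistics SA (R1): 17% × 71% × 21% = 2.5347% of Redpoint Textiles S.p.A.
Chain via Oakhollow Holdings Ltd → Ironwood Capital LLC (R1): 46% × 51% × 24% = 5.6304% of Redpoint Textiles S.p.A.
Chain via Silverbay Services GmbH → Vantage Energy Co. (R1): 86% × 53% × 35% = 15.953% of Redpoint Textiles S.p.A.
Aggregating (R3): 2.5347% + 5.6304% + 15.953% = 24.1181%.
24.1181% does not exceed the 25% threshold, so Dmitri is not a related party to Redpoint Textiles S.p.A.

No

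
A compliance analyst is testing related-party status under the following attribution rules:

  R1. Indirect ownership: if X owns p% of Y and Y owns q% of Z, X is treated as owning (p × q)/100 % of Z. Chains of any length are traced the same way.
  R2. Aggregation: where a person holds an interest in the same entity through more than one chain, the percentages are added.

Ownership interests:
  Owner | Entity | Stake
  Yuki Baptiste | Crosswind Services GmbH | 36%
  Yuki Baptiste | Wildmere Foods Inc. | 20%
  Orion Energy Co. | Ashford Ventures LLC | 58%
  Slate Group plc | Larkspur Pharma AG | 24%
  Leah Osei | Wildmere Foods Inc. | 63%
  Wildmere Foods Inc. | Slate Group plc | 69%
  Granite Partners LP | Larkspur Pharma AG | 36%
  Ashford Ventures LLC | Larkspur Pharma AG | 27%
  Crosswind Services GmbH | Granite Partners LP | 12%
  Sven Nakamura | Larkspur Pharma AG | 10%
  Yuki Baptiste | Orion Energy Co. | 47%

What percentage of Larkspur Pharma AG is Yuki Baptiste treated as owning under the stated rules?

Chain via Crosswind Services GmbH → Granite Partners LP (R1): 36% × 12% × 36% = 1.5552% of Larkspur Pharma AG.
Chain via Orion Energy Co. → Ashford Ventures LLC (R1): 47% × 58% × 27% = 7.3602% of Larkspur Pharma AG.
Chain via Wildmere Foods Inc. → Slate Group plc (R1): 20% × 69% × 24% = 3.312% of Larkspur Pharma AG.
Aggregating (R2): 1.5552% + 7.3602% + 3.312% = 12.2274%.

12.2274%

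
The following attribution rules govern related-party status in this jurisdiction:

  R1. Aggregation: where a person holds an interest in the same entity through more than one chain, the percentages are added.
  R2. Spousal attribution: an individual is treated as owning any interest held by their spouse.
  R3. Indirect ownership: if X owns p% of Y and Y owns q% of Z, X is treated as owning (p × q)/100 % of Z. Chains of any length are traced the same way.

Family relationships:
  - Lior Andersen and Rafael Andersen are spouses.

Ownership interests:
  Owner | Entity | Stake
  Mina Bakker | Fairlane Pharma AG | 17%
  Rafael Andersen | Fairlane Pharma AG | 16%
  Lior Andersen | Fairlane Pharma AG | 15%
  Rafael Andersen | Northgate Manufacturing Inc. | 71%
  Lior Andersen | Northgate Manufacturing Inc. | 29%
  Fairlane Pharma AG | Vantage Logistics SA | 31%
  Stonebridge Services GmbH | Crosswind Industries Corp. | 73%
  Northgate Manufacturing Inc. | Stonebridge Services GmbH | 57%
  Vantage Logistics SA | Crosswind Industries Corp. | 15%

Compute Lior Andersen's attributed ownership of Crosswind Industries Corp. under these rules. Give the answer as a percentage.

43.0515%

By spousal attribution (R2), Lior Andersen is treated as also owning Rafael Andersen's interest in Fairlane Pharma AG, giving 15% + 16% = 31%.
By spousal attribution (R2), Lior Andersen is treated as also owning Rafael Andersen's interest in Northgate Manufacturing Inc, giving 29% + 71% = 100%.
Chain via Fairlane Pharma AG → Vantage Logistics SA (R3): 31% × 31% × 15% = 1.4415% of Crosswind Industries Corp.
Chain via Northgate Manufacturing Inc. → Stonebridge Services GmbH (R3): 100% × 57% × 73% = 41.61% of Crosswind Industries Corp.
Aggregating (R1): 1.4415% + 41.61% = 43.0515%.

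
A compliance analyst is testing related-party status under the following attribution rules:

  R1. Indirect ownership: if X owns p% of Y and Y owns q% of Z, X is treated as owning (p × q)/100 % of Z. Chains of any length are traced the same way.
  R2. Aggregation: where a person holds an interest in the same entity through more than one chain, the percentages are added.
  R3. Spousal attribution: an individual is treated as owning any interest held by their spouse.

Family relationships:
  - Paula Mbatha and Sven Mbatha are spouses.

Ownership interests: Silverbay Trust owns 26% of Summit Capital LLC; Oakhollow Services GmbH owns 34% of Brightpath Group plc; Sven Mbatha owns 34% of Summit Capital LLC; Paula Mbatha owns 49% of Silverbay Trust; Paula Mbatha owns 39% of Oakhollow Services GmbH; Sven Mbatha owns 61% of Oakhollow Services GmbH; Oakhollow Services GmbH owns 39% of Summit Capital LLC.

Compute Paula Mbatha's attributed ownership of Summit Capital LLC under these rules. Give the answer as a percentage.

By spousal attribution (R3), Paula Mbatha is treated as also owning Sven Mbatha's interest in Oakhollow Services GmbH, giving 39% + 61% = 100%.
By spousal attribution (R3), Paula Mbatha is treated as owning Sven Mbatha's 34% interest in Summit Capital LLC.
Chain via Oakhollow Services GmbH (R1): 100% × 39% = 39% of Summit Capital LLC.
Chain via Silverbay Trust (R1): 49% × 26% = 12.74% of Summit Capital LLC.
Direct interest in Summit Capital LLC: 34%.
Aggregating (R2): 39% + 12.74% + 34% = 85.74%.

85.74%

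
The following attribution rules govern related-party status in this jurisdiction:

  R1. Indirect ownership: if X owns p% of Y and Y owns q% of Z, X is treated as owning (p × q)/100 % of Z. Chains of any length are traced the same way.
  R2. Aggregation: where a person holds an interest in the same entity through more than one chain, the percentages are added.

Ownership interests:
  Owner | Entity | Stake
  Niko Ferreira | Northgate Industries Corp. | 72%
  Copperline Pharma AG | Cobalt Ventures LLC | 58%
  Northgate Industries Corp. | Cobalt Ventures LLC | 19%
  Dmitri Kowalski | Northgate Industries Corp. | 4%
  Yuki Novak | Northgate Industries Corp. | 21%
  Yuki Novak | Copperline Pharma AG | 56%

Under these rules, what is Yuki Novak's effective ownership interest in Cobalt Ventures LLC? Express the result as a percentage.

36.47%

Chain via Copperline Pharma AG (R1): 56% × 58% = 32.48% of Cobalt Ventures LLC.
Chain via Northgate Industries Corp. (R1): 21% × 19% = 3.99% of Cobalt Ventures LLC.
Aggregating (R2): 32.48% + 3.99% = 36.47%.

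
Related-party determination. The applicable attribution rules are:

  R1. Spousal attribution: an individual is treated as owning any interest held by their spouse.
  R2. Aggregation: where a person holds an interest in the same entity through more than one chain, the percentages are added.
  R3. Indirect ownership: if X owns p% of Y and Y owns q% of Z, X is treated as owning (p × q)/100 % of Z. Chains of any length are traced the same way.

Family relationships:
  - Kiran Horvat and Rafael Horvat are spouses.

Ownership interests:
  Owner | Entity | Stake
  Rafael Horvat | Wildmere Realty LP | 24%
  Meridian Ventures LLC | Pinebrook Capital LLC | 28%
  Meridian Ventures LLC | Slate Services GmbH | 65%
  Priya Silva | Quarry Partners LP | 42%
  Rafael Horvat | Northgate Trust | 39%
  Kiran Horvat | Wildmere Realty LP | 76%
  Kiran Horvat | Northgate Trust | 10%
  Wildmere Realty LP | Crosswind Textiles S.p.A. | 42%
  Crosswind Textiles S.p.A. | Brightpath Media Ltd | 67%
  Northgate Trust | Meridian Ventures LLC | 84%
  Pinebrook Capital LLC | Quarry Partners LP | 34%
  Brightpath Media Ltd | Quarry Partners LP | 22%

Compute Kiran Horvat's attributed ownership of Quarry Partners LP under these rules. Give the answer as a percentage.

By spousal attribution (R1), Kiran Horvat is treated as also owning Rafael Horvat's interest in Wildmere Realty LP, giving 76% + 24% = 100%.
By spousal attribution (R1), Kiran Horvat is treated as also owning Rafael Horvat's interest in Northgate Trust, giving 10% + 39% = 49%.
Chain via Wildmere Realty LP → Crosswind Textiles S.p.A. → Brightpath Media Ltd (R3): 100% × 42% × 67% × 22% = 6.1908% of Quarry Partners LP.
Chain via Northgate Trust → Meridian Ventures LLC → Pinebrook Capital LLC (R3): 49% × 84% × 28% × 34% = 3.918432% of Quarry Partners LP.
Aggregating (R2): 6.1908% + 3.918432% = 10.109232%.

10.109232%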